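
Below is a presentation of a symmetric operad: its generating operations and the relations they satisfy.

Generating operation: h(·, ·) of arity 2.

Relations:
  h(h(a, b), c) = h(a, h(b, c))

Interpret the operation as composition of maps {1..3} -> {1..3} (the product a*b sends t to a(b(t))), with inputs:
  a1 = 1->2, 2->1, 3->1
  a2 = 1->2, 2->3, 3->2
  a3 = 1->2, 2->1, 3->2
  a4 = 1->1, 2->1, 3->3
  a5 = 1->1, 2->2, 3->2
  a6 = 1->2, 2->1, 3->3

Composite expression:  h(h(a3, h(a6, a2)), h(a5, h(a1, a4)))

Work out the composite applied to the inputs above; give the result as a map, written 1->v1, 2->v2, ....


1->2, 2->2, 3->2

h(a6, a2) = 1->1, 2->3, 3->1
h(a3, h(a6, a2)) = 1->2, 2->2, 3->2
h(a1, a4) = 1->2, 2->2, 3->1
h(a5, h(a1, a4)) = 1->2, 2->2, 3->1
h(h(a3, h(a6, a2)), h(a5, h(a1, a4))) = 1->2, 2->2, 3->2


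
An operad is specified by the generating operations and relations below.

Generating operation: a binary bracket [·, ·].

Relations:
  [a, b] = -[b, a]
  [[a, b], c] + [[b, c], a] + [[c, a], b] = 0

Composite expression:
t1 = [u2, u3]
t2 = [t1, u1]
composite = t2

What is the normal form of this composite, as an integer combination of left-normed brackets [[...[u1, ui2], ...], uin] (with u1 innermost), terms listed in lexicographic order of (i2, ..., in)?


-[[u1, u2], u3] + [[u1, u3], u2]


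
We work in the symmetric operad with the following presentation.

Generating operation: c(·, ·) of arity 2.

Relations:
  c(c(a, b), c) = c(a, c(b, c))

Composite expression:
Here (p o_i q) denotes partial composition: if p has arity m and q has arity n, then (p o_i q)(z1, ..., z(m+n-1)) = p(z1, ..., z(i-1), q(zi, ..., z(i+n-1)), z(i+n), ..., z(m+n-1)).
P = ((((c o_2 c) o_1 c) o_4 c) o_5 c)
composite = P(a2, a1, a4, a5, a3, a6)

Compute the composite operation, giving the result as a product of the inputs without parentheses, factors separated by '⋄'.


a2 ⋄ a1 ⋄ a4 ⋄ a5 ⋄ a3 ⋄ a6


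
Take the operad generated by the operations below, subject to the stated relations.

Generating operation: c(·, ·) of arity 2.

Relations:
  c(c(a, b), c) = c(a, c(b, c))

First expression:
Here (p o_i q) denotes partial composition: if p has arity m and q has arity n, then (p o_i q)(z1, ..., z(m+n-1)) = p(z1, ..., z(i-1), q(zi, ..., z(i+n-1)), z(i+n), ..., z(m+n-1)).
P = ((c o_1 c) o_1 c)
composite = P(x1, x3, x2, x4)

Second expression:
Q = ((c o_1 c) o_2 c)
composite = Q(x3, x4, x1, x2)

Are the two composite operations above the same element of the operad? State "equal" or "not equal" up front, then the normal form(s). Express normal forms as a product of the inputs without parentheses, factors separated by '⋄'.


not equal: they reduce to x1 ⋄ x3 ⋄ x2 ⋄ x4 and x3 ⋄ x4 ⋄ x1 ⋄ x2


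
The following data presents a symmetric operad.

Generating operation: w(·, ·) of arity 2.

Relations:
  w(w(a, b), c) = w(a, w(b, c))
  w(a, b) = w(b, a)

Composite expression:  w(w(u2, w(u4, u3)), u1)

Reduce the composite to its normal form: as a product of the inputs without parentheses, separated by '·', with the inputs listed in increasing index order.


u1 · u2 · u3 · u4

Key point: w commutes, so take the u-inputs in any fixed order.
w(u4, u3) unparenthesizes to u4 · u3
w(u2, w(u4, u3)) unparenthesizes to u2 · u4 · u3
w(w(u2, w(u4, u3)), u1) unparenthesizes to u2 · u4 · u3 · u1
reordering the factors by index: u1 · u2 · u3 · u4


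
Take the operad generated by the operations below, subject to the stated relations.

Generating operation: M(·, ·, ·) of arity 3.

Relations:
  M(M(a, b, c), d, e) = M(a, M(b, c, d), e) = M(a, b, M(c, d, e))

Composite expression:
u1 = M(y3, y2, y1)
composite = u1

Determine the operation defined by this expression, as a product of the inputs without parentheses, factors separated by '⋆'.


y3 ⋆ y2 ⋆ y1

The M-tree's shape is irrelevant; the y-reading-order decides.
M(y3, y2, y1) linearizes to y3 ⋆ y2 ⋆ y1


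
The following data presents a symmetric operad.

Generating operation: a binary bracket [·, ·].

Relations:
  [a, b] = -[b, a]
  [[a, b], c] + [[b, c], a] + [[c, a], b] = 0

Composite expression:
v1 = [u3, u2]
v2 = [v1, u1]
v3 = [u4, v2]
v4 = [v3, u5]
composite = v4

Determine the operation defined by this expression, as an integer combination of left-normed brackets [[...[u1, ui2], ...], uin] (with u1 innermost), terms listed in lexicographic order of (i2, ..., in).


-[[[[u1, u2], u3], u4], u5] + [[[[u1, u3], u2], u4], u5]

Left-normed coefficients sit on the u1-initial expansion words.
Composite bracket: [[u4, [[u3, u2], u1]], u5]
Each bracket splits as ab - ba, giving 16 signed words (2^4 = 16).
Coefficients come from the u1-initial words:
  u1u2u3u4u5 (sign -1) contributes -[[[[u1, u2], u3], u4], u5]
  u1u3u2u4u5 (sign +1) contributes +[[[[u1, u3], u2], u4], u5]


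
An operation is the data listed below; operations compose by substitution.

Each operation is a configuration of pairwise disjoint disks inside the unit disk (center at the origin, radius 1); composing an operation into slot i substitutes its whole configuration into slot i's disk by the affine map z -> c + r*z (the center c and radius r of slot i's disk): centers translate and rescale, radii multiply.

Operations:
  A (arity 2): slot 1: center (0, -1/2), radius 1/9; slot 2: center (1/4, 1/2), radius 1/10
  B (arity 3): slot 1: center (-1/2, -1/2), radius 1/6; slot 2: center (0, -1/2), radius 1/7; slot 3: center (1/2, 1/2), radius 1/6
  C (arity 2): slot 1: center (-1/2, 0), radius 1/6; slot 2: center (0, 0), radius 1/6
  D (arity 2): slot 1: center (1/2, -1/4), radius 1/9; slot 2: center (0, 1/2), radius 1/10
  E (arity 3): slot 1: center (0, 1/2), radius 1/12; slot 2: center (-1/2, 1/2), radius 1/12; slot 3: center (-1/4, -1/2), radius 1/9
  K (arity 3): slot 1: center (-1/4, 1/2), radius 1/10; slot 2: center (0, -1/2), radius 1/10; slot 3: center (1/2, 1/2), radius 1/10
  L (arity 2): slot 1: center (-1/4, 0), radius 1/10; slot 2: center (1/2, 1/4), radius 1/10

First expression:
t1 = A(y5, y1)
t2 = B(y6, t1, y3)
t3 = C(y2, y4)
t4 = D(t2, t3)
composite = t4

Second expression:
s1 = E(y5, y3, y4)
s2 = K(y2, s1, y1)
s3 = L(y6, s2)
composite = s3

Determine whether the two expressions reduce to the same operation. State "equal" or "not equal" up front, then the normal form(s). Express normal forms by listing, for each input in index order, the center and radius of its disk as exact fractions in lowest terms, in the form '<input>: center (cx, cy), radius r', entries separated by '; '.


The first composite normalizes to y1: center (127/252, -25/84), radius 1/630; y2: center (-1/20, 1/2), radius 1/60; y3: center (5/9, -7/36), radius 1/54; y4: center (0, 1/2), radius 1/60; y5: center (1/2, -79/252), radius 1/567; y6: center (4/9, -11/36), radius 1/54
The second composite normalizes to y1: center (11/20, 3/10), radius 1/100; y2: center (19/40, 3/10), radius 1/100; y3: center (99/200, 41/200), radius 1/1200; y4: center (199/400, 39/200), radius 1/900; y5: center (1/2, 41/200), radius 1/1200; y6: center (-1/4, 0), radius 1/10
The normal forms differ: not equal.

not equal; first: y1: center (127/252, -25/84), radius 1/630; y2: center (-1/20, 1/2), radius 1/60; y3: center (5/9, -7/36), radius 1/54; y4: center (0, 1/2), radius 1/60; y5: center (1/2, -79/252), radius 1/567; y6: center (4/9, -11/36), radius 1/54; second: y1: center (11/20, 3/10), radius 1/100; y2: center (19/40, 3/10), radius 1/100; y3: center (99/200, 41/200), radius 1/1200; y4: center (199/400, 39/200), radius 1/900; y5: center (1/2, 41/200), radius 1/1200; y6: center (-1/4, 0), radius 1/10


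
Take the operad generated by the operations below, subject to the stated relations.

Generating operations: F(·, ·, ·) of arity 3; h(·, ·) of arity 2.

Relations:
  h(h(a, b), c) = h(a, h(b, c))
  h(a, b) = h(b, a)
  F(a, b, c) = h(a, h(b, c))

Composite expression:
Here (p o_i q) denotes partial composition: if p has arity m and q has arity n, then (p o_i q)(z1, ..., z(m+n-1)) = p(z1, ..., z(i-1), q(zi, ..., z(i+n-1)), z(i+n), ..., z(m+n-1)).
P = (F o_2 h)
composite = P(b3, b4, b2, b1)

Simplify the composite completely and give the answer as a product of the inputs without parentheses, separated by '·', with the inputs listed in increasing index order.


b1 · b2 · b3 · b4


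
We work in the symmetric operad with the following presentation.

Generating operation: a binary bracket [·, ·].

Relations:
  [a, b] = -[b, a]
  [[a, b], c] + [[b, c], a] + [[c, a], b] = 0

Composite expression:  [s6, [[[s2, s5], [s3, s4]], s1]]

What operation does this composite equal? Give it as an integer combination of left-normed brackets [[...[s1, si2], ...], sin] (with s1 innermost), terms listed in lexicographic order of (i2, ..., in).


[[[[[s1, s2], s5], s3], s4], s6] - [[[[[s1, s2], s5], s4], s3], s6] - [[[[[s1, s3], s4], s2], s5], s6] + [[[[[s1, s3], s4], s5], s2], s6] + [[[[[s1, s4], s3], s2], s5], s6] - [[[[[s1, s4], s3], s5], s2], s6] - [[[[[s1, s5], s2], s3], s4], s6] + [[[[[s1, s5], s2], s4], s3], s6]

Skip Jacobi rewriting: expand, keep s1-initial words, read off terms.
Composite bracket: [s6, [[[s2, s5], [s3, s4]], s1]]
Each bracket splits as ab - ba, giving 32 signed words (2^5 = 32).
Words beginning with s1 determine it all:
  sign of s1s2s5s3s4s6 is +1, so it contributes +[[[[[s1, s2], s5], s3], s4], s6]
  sign of s1s2s5s4s3s6 is -1, so it contributes -[[[[[s1, s2], s5], s4], s3], s6]
  sign of s1s3s4s2s5s6 is -1, so it contributes -[[[[[s1, s3], s4], s2], s5], s6]
  sign of s1s3s4s5s2s6 is +1, so it contributes +[[[[[s1, s3], s4], s5], s2], s6]
  sign of s1s4s3s2s5s6 is +1, so it contributes +[[[[[s1, s4], s3], s2], s5], s6]
  sign of s1s4s3s5s2s6 is -1, so it contributes -[[[[[s1, s4], s3], s5], s2], s6]
  sign of s1s5s2s3s4s6 is -1, so it contributes -[[[[[s1, s5], s2], s3], s4], s6]
  sign of s1s5s2s4s3s6 is +1, so it contributes +[[[[[s1, s5], s2], s4], s3], s6]


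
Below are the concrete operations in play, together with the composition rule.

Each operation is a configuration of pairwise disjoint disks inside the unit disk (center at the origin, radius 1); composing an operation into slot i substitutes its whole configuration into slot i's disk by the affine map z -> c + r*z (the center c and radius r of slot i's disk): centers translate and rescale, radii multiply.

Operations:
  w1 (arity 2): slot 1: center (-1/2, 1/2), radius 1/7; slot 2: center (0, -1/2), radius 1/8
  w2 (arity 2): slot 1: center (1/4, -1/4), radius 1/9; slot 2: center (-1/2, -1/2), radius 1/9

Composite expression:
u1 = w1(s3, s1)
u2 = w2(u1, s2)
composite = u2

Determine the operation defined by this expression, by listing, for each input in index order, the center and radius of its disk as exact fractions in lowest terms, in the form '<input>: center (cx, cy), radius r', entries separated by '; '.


Follow each s-input down from w2: c' goes to c + r*c', radius to r*r'.
input s3: applying the 2 nested substitutions gives center (7/36, -7/36), radius 1/63
input s1: applying the 2 nested substitutions gives center (1/4, -11/36), radius 1/72
input s2: applying the 1 nested substitution gives center (-1/2, -1/2), radius 1/9

s1: center (1/4, -11/36), radius 1/72; s2: center (-1/2, -1/2), radius 1/9; s3: center (7/36, -7/36), radius 1/63


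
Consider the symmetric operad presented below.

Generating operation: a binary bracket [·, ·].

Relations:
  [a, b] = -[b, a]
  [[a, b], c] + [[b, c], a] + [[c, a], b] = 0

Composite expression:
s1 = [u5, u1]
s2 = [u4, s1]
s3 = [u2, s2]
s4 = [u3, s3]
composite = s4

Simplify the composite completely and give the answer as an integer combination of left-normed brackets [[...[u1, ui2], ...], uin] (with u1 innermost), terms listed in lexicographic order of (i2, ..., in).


[[[[u1, u5], u4], u2], u3]

Skip Jacobi rewriting: expand, keep u1-initial words, read off terms.
Composite bracket: [u3, [u2, [u4, [u5, u1]]]]
Under [a, b] = ab - ba we get 16 signed associative words (2^4 = 16).
Words beginning with u1 determine it all:
  from u1u5u4u2u3, sign +1: term +[[[[u1, u5], u4], u2], u3]


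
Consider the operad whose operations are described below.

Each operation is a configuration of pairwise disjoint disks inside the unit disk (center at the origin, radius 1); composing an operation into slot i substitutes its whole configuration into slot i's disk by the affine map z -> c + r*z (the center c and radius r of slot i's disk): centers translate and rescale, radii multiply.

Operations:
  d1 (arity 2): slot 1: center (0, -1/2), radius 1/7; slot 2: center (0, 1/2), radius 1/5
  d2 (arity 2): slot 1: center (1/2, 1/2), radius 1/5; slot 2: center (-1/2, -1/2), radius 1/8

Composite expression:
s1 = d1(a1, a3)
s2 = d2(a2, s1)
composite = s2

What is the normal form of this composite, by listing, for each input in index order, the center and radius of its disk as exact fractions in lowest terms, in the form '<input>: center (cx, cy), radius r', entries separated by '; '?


a1: center (-1/2, -9/16), radius 1/56; a2: center (1/2, 1/2), radius 1/5; a3: center (-1/2, -7/16), radius 1/40

Affine substitution under d2: radii multiply and a-centers shift.
a2 passes through 1 substitution, ending at center (1/2, 1/2), radius 1/5
a1 passes through 2 substitutions, ending at center (-1/2, -9/16), radius 1/56
a3 passes through 2 substitutions, ending at center (-1/2, -7/16), radius 1/40


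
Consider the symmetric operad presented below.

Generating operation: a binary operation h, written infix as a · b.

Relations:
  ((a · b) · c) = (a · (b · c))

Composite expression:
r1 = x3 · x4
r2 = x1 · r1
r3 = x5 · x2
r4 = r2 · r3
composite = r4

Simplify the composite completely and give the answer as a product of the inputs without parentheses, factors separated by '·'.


The h-tree's shape is irrelevant; the x-reading-order decides.
(x3 · x4) unparenthesizes to x3 · x4
(x1 · (x3 · x4)) unparenthesizes to x1 · x3 · x4
(x5 · x2) unparenthesizes to x5 · x2
((x1 · (x3 · x4)) · (x5 · x2)) unparenthesizes to x1 · x3 · x4 · x5 · x2

x1 · x3 · x4 · x5 · x2


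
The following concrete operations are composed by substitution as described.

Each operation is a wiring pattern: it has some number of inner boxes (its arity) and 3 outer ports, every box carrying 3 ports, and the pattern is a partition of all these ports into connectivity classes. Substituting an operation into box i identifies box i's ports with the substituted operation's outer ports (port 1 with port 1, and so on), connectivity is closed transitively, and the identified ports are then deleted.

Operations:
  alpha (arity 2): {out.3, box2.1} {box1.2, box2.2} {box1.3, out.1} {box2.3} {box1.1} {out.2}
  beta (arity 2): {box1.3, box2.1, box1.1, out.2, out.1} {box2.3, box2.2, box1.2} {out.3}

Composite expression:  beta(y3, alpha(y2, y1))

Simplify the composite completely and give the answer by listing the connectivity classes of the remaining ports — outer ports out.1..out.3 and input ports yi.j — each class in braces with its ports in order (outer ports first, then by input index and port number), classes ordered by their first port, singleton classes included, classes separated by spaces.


{out.1, out.2, y2.3, y3.1, y3.3} {out.3} {y1.1, y3.2} {y1.2, y2.2} {y1.3} {y2.1}


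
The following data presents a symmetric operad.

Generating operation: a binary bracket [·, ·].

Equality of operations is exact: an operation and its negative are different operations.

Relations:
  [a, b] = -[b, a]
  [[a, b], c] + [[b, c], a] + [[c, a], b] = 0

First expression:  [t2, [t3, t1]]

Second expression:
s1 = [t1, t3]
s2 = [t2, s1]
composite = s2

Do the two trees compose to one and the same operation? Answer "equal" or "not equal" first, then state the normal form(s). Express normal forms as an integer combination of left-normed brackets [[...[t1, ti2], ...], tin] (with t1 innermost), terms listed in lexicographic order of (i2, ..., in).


not equal; the first gives [[t1, t3], t2] and the second -[[t1, t3], t2]


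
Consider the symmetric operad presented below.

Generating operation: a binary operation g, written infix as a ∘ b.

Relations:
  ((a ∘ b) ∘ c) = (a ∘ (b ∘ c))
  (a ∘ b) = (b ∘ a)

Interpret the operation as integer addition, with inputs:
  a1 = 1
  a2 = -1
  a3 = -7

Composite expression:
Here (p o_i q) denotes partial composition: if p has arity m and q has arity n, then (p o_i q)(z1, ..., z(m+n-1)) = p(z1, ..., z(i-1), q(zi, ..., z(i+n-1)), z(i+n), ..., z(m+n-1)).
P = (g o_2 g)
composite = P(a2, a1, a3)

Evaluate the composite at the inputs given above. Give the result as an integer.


(a1 ∘ a3) = -6
(a2 ∘ (a1 ∘ a3)) = -7

-7


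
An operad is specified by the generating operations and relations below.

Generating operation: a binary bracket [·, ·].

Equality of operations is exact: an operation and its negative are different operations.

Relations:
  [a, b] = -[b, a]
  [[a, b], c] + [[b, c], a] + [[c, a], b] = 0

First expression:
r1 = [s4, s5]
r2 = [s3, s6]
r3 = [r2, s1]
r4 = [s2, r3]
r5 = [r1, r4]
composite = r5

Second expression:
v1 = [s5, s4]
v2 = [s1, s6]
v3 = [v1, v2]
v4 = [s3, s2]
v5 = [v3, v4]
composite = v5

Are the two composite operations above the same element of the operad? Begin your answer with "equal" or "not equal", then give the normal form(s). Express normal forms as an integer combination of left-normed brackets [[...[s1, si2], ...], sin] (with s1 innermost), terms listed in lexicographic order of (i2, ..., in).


The first composite normalizes to -[[[[[s1, s3], s6], s2], s4], s5] + [[[[[s1, s3], s6], s2], s5], s4] + [[[[[s1, s6], s3], s2], s4], s5] - [[[[[s1, s6], s3], s2], s5], s4]
The second composite normalizes to -[[[[[s1, s6], s4], s5], s2], s3] + [[[[[s1, s6], s4], s5], s3], s2] + [[[[[s1, s6], s5], s4], s2], s3] - [[[[[s1, s6], s5], s4], s3], s2]
Different reductions; not equal.

not equal; the first gives -[[[[[s1, s3], s6], s2], s4], s5] + [[[[[s1, s3], s6], s2], s5], s4] + [[[[[s1, s6], s3], s2], s4], s5] - [[[[[s1, s6], s3], s2], s5], s4] and the second -[[[[[s1, s6], s4], s5], s2], s3] + [[[[[s1, s6], s4], s5], s3], s2] + [[[[[s1, s6], s5], s4], s2], s3] - [[[[[s1, s6], s5], s4], s3], s2]


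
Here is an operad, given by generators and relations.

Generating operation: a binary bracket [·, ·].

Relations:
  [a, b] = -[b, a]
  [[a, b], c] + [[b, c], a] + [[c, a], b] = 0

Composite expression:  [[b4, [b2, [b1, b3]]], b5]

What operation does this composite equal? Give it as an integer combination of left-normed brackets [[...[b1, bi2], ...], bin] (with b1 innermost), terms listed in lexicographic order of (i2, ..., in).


[[[[b1, b3], b2], b4], b5]

In the tensor algebra, words opening b1 carry the b1-anchored form.
Composite bracket: [[b4, [b2, [b1, b3]]], b5]
The bracket unfolds into 16 signed words via [a, b] = ab - ba (2^4 = 16).
Words beginning with b1 determine it all:
  the word b1b3b2b4b5 carries sign +1 and contributes +[[[[b1, b3], b2], b4], b5]


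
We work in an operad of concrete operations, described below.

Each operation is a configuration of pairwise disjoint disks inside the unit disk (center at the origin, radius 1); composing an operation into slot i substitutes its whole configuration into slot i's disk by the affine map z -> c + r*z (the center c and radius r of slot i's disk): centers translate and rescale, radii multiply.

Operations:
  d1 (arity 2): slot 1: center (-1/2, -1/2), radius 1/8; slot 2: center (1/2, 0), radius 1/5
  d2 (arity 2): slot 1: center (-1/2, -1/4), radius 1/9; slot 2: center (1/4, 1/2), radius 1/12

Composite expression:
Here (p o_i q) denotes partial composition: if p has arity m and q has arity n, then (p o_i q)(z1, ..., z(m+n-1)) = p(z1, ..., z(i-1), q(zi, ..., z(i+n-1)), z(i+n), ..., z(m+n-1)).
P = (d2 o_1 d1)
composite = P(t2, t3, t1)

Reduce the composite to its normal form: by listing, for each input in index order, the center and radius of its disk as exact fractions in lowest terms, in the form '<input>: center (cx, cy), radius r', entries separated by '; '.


t1: center (1/4, 1/2), radius 1/12; t2: center (-5/9, -11/36), radius 1/72; t3: center (-4/9, -1/4), radius 1/45

Each t-disk chains the slot maps above it in d2; radii multiply.
t2: after 2 affine steps, its disk has center (-5/9, -11/36), radius 1/72
t3: after 2 affine steps, its disk has center (-4/9, -1/4), radius 1/45
t1: after 1 affine step, its disk has center (1/4, 1/2), radius 1/12


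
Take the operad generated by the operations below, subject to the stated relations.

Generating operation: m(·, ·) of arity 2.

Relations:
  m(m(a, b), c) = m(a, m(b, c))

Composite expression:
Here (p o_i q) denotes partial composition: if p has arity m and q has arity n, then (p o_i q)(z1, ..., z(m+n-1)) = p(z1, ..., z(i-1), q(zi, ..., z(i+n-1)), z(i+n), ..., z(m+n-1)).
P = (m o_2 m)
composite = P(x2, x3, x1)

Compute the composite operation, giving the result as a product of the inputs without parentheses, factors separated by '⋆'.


x2 ⋆ x3 ⋆ x1

All parenthesizations of m agree; list the x-inputs left to right.
m(x3, x1) reduces to x3 ⋆ x1
m(x2, m(x3, x1)) reduces to x2 ⋆ x3 ⋆ x1


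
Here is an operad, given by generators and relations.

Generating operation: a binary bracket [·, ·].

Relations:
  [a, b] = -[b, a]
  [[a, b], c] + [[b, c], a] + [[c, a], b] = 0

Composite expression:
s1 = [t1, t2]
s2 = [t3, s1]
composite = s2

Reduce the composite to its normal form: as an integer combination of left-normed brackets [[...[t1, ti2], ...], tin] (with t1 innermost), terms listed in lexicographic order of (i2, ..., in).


-[[t1, t2], t3]


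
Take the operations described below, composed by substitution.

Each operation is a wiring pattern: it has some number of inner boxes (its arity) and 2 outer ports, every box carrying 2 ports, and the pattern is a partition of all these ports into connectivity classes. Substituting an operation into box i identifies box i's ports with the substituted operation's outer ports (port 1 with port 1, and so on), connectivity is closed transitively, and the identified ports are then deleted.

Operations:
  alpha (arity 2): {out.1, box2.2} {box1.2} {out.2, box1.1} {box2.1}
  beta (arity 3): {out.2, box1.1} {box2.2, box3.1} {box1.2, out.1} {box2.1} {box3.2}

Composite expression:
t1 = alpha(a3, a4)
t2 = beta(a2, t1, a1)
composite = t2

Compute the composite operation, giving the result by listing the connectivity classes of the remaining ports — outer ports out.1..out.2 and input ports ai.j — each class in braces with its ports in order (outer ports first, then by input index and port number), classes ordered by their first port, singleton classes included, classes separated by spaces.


{out.1, a2.2} {out.2, a2.1} {a1.1, a3.1} {a1.2} {a3.2} {a4.1} {a4.2}

After gluing at beta, chains via deleted ports link the a-ports.
composing alpha on (a3, a4), with out.j its own outer ports: {out.1, a4.2} {out.2, a3.1} {a3.2} {a4.1}
composing beta on (a2, a3, a4, a1), with out.j its own outer ports: {out.1, a2.2} {out.2, a2.1} {a1.1, a3.1} {a1.2} {a3.2} {a4.1} {a4.2}


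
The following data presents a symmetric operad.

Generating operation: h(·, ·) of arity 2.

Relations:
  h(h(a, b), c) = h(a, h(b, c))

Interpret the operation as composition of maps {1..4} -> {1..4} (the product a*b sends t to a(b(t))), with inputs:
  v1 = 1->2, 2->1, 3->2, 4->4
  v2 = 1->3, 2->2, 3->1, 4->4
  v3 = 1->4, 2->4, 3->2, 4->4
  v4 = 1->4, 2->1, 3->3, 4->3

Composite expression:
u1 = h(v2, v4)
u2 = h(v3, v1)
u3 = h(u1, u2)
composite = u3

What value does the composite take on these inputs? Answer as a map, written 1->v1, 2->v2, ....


1->1, 2->1, 3->1, 4->1

h(v2, v4) = 1->4, 2->3, 3->1, 4->1
h(v3, v1) = 1->4, 2->4, 3->4, 4->4
h(h(v2, v4), h(v3, v1)) = 1->1, 2->1, 3->1, 4->1


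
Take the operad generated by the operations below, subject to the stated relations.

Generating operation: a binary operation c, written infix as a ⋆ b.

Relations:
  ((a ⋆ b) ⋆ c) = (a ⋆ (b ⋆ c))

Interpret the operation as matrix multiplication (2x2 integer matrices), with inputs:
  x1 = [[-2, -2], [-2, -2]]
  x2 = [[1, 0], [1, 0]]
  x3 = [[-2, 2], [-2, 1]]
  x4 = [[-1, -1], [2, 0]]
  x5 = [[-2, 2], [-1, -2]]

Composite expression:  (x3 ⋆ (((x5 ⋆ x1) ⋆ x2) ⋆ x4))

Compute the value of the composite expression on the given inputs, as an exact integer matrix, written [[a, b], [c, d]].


(x5 ⋆ x1) = [[0, 0], [6, 6]]
((x5 ⋆ x1) ⋆ x2) = [[0, 0], [12, 0]]
(((x5 ⋆ x1) ⋆ x2) ⋆ x4) = [[0, 0], [-12, -12]]
(x3 ⋆ (((x5 ⋆ x1) ⋆ x2) ⋆ x4)) = [[-24, -24], [-12, -12]]

[[-24, -24], [-12, -12]]


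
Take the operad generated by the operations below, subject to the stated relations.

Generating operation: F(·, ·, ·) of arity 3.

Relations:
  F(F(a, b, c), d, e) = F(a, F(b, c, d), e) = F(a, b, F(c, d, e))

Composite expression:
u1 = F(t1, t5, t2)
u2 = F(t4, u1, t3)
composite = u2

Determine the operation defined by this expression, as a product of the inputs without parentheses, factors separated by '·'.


t4 · t1 · t5 · t2 · t3

All parenthesizations of F agree; list the t-inputs left to right.
F(t1, t5, t2) reduces to t1 · t5 · t2
F(t4, F(t1, t5, t2), t3) reduces to t4 · t1 · t5 · t2 · t3


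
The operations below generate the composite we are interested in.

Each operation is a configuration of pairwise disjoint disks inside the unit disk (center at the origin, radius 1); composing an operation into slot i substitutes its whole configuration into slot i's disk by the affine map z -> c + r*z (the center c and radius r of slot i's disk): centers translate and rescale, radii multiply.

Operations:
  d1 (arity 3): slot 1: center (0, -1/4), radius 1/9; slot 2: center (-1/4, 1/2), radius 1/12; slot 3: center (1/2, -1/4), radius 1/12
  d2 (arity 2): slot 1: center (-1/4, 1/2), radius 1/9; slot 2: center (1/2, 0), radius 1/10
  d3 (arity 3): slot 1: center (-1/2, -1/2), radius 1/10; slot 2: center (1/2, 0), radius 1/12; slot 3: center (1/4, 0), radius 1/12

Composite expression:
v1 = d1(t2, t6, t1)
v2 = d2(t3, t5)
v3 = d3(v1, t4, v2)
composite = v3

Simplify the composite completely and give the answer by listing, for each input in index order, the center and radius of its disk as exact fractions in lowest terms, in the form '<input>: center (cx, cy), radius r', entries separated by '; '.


t1: center (-9/20, -21/40), radius 1/120; t2: center (-1/2, -21/40), radius 1/90; t3: center (11/48, 1/24), radius 1/108; t4: center (1/2, 0), radius 1/12; t5: center (7/24, 0), radius 1/120; t6: center (-21/40, -9/20), radius 1/120


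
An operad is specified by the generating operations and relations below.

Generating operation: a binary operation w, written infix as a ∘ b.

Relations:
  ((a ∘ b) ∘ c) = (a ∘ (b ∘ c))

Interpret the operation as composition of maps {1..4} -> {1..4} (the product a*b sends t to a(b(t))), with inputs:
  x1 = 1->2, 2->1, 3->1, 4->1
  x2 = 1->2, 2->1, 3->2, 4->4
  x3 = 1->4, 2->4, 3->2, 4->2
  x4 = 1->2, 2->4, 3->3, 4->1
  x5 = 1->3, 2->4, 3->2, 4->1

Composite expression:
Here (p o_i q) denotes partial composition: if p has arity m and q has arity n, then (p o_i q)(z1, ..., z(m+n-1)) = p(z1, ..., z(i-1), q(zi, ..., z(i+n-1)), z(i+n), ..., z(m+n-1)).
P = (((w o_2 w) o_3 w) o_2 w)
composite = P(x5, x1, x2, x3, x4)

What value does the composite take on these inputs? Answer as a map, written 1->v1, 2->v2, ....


1->3, 2->4, 3->4, 4->3

(x1 ∘ x2) = 1->1, 2->2, 3->1, 4->1
(x3 ∘ x4) = 1->4, 2->2, 3->2, 4->4
((x1 ∘ x2) ∘ (x3 ∘ x4)) = 1->1, 2->2, 3->2, 4->1
(x5 ∘ ((x1 ∘ x2) ∘ (x3 ∘ x4))) = 1->3, 2->4, 3->4, 4->3


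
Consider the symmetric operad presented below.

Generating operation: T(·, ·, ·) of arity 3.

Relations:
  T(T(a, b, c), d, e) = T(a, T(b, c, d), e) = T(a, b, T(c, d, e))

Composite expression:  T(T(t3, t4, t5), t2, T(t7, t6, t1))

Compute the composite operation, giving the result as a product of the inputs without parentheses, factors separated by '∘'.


Under associativity of T, the answer is the t's in reading order.
T(t3, t4, t5) reduces to t3 ∘ t4 ∘ t5
T(t7, t6, t1) reduces to t7 ∘ t6 ∘ t1
T(T(t3, t4, t5), t2, T(t7, t6, t1)) reduces to t3 ∘ t4 ∘ t5 ∘ t2 ∘ t7 ∘ t6 ∘ t1

t3 ∘ t4 ∘ t5 ∘ t2 ∘ t7 ∘ t6 ∘ t1


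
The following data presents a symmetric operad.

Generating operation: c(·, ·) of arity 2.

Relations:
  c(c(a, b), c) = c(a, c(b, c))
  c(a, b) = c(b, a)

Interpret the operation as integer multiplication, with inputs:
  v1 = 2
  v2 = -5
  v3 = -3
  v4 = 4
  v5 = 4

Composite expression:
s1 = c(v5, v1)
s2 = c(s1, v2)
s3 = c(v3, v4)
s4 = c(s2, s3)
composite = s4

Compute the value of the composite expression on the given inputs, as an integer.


c(v5, v1) = 8
c(c(v5, v1), v2) = -40
c(v3, v4) = -12
c(c(c(v5, v1), v2), c(v3, v4)) = 480

480


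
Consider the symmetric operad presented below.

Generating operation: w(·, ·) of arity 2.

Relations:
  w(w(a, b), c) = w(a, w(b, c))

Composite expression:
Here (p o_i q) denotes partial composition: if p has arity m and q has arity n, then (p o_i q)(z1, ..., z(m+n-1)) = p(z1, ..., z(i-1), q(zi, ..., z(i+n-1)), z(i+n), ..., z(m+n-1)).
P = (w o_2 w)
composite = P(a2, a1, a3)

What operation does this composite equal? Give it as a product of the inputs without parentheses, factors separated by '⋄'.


a2 ⋄ a1 ⋄ a3

All parenthesizations of w agree; list the a-inputs left to right.
w(a1, a3) reduces to a1 ⋄ a3
w(a2, w(a1, a3)) reduces to a2 ⋄ a1 ⋄ a3


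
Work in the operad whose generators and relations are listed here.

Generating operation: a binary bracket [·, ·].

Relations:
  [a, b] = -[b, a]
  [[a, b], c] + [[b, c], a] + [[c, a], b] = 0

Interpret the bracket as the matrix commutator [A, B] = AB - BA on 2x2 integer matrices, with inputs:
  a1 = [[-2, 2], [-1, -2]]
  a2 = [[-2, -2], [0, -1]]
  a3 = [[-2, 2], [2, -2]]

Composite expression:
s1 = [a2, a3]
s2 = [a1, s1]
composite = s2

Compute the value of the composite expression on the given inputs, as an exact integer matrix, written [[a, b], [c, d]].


[[2, 16], [8, -2]]

[a2, a3] = [[-4, -2], [2, 4]]
[a1, [a2, a3]] = [[2, 16], [8, -2]]


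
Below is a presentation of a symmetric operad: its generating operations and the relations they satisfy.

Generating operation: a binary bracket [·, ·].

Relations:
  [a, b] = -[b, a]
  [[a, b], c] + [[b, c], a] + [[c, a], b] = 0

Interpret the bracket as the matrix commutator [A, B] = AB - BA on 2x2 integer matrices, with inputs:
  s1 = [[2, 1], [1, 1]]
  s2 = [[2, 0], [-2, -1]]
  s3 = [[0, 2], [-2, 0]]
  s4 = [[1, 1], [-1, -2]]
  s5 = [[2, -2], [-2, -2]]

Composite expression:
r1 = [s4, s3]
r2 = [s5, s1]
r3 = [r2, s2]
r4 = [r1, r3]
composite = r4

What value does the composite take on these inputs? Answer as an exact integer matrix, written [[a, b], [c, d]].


[s4, s3] = [[0, 6], [6, 0]]
[s5, s1] = [[0, 6], [-6, 0]]
[[s5, s1], s2] = [[-12, -18], [-18, 12]]
[[s4, s3], [[s5, s1], s2]] = [[0, 144], [-144, 0]]

[[0, 144], [-144, 0]]


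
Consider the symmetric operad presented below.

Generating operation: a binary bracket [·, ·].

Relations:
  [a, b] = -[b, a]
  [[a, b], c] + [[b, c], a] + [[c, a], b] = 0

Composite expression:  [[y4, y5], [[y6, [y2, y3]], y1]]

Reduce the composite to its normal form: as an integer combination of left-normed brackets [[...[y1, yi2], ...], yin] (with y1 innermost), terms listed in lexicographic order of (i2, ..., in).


-[[[[[y1, y2], y3], y6], y4], y5] + [[[[[y1, y2], y3], y6], y5], y4] + [[[[[y1, y3], y2], y6], y4], y5] - [[[[[y1, y3], y2], y6], y5], y4] + [[[[[y1, y6], y2], y3], y4], y5] - [[[[[y1, y6], y2], y3], y5], y4] - [[[[[y1, y6], y3], y2], y4], y5] + [[[[[y1, y6], y3], y2], y5], y4]

Expand each bracket as ab - ba; the y1-initial words give the coefficients.
Composite bracket: [[y4, y5], [[y6, [y2, y3]], y1]]
Under [a, b] = ab - ba we get 32 signed associative words (2^5 = 32).
Only words starting with y1 matter:
  from y1y2y3y6y4y5, sign -1: term -[[[[[y1, y2], y3], y6], y4], y5]
  from y1y2y3y6y5y4, sign +1: term +[[[[[y1, y2], y3], y6], y5], y4]
  from y1y3y2y6y4y5, sign +1: term +[[[[[y1, y3], y2], y6], y4], y5]
  from y1y3y2y6y5y4, sign -1: term -[[[[[y1, y3], y2], y6], y5], y4]
  from y1y6y2y3y4y5, sign +1: term +[[[[[y1, y6], y2], y3], y4], y5]
  from y1y6y2y3y5y4, sign -1: term -[[[[[y1, y6], y2], y3], y5], y4]
  from y1y6y3y2y4y5, sign -1: term -[[[[[y1, y6], y3], y2], y4], y5]
  from y1y6y3y2y5y4, sign +1: term +[[[[[y1, y6], y3], y2], y5], y4]


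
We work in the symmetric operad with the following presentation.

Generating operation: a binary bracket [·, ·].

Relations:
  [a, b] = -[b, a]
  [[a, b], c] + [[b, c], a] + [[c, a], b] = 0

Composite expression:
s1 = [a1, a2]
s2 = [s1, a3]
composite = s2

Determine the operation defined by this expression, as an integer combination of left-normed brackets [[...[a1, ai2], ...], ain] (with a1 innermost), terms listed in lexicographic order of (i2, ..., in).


[[a1, a2], a3]

Skip Jacobi rewriting: expand, keep a1-initial words, read off terms.
Composite bracket: [[a1, a2], a3]
The bracket unfolds into 4 signed words via [a, b] = ab - ba (2^2 = 4).
The a1-initial words carry the normal form:
  the word a1a2a3 carries sign +1 and contributes +[[a1, a2], a3]


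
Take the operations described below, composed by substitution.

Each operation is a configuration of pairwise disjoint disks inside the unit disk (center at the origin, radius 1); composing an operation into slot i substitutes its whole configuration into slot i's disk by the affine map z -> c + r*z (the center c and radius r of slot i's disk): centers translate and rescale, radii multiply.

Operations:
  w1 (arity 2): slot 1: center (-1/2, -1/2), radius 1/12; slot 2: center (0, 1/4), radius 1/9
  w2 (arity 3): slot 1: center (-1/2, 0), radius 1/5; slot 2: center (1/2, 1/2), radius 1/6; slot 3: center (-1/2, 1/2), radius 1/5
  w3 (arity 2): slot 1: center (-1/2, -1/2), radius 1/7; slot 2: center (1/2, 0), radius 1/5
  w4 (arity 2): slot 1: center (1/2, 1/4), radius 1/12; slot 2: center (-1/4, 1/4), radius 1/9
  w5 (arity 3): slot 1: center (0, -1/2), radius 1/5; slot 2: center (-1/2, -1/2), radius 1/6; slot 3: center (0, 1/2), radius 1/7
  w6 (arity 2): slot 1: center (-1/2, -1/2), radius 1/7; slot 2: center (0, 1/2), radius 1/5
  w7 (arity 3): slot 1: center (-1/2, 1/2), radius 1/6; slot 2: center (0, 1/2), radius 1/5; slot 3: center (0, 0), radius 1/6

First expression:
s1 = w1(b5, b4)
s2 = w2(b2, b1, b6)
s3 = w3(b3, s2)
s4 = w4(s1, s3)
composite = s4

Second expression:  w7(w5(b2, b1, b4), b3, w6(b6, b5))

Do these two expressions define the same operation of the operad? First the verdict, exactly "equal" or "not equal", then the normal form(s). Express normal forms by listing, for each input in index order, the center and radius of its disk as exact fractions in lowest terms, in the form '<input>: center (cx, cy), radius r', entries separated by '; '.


not equal; first: b1: center (-11/60, 47/180), radius 1/270; b2: center (-37/180, 1/4), radius 1/225; b3: center (-11/36, 7/36), radius 1/63; b4: center (1/2, 13/48), radius 1/108; b5: center (11/24, 5/24), radius 1/144; b6: center (-37/180, 47/180), radius 1/225; second: b1: center (-7/12, 5/12), radius 1/36; b2: center (-1/2, 5/12), radius 1/30; b3: center (0, 1/2), radius 1/5; b4: center (-1/2, 7/12), radius 1/42; b5: center (0, 1/12), radius 1/30; b6: center (-1/12, -1/12), radius 1/42

The first expression, normalized: b1: center (-11/60, 47/180), radius 1/270; b2: center (-37/180, 1/4), radius 1/225; b3: center (-11/36, 7/36), radius 1/63; b4: center (1/2, 13/48), radius 1/108; b5: center (11/24, 5/24), radius 1/144; b6: center (-37/180, 47/180), radius 1/225
The second expression, normalized: b1: center (-7/12, 5/12), radius 1/36; b2: center (-1/2, 5/12), radius 1/30; b3: center (0, 1/2), radius 1/5; b4: center (-1/2, 7/12), radius 1/42; b5: center (0, 1/12), radius 1/30; b6: center (-1/12, -1/12), radius 1/42
Distinct normal forms: not equal.


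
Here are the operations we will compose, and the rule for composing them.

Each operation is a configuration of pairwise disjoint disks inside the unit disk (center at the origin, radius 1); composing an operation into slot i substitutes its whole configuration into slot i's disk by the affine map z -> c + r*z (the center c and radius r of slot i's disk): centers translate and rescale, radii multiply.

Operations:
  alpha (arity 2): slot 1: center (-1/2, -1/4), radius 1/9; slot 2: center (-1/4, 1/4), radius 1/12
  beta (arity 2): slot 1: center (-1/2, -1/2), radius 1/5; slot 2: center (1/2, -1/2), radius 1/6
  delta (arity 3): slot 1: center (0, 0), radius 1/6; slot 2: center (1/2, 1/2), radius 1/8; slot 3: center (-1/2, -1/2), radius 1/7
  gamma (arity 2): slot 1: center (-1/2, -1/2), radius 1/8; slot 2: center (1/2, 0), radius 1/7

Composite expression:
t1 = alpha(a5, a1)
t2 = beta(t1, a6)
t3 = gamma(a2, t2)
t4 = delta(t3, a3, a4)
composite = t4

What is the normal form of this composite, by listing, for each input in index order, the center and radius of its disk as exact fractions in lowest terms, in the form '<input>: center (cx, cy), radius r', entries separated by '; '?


Affine substitution under delta: radii multiply and a-centers shift.
input a2: applying the 2 nested substitutions gives center (-1/12, -1/12), radius 1/48
input a5: applying the 4 nested substitutions gives center (29/420, -11/840), radius 1/1890
input a1: applying the 4 nested substitutions gives center (59/840, -3/280), radius 1/2520
input a6: applying the 3 nested substitutions gives center (2/21, -1/84), radius 1/252
input a3: applying the 1 nested substitution gives center (1/2, 1/2), radius 1/8
input a4: applying the 1 nested substitution gives center (-1/2, -1/2), radius 1/7

a1: center (59/840, -3/280), radius 1/2520; a2: center (-1/12, -1/12), radius 1/48; a3: center (1/2, 1/2), radius 1/8; a4: center (-1/2, -1/2), radius 1/7; a5: center (29/420, -11/840), radius 1/1890; a6: center (2/21, -1/84), radius 1/252


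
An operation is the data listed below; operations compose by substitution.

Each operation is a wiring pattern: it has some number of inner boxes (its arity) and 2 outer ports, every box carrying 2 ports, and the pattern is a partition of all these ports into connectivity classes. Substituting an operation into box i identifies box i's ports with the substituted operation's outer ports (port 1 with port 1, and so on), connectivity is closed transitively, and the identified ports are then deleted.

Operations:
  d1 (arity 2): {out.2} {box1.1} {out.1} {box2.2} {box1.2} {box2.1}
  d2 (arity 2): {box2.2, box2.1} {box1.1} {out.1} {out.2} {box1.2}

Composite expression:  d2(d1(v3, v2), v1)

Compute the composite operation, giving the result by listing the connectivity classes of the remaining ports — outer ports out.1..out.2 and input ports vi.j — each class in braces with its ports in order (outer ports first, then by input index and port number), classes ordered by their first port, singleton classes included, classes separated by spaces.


{out.1} {out.2} {v1.1, v1.2} {v2.1} {v2.2} {v3.1} {v3.2}

Substituting into d2 glues patterns; closure does the rest.
d1 over (v3, v2) gives {out.1} {out.2} {v2.1} {v2.2} {v3.1} {v3.2}, out.j being that stage's outer ports
d2 over (v3, v2, v1) gives {out.1} {out.2} {v1.1, v1.2} {v2.1} {v2.2} {v3.1} {v3.2}, out.j being that stage's outer ports


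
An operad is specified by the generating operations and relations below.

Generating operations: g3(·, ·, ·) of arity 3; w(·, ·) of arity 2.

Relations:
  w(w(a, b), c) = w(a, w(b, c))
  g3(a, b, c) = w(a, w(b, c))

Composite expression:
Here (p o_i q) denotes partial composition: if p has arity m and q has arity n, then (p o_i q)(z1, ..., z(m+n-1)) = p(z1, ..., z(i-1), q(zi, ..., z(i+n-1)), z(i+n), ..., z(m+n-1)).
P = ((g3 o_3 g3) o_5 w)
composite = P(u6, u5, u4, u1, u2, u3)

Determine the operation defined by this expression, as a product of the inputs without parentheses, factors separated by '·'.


u6 · u5 · u4 · u1 · u2 · u3

All parenthesizations of g3 agree; list the u-inputs left to right.
w(u2, u3) collapses to u2 · u3
g3(u4, u1, w(u2, u3)) collapses to u4 · u1 · u2 · u3
g3(u6, u5, g3(u4, u1, w(u2, u3))) collapses to u6 · u5 · u4 · u1 · u2 · u3
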